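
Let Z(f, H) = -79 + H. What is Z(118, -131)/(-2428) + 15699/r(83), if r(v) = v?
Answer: 19067301/100762 ≈ 189.23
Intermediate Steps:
Z(118, -131)/(-2428) + 15699/r(83) = (-79 - 131)/(-2428) + 15699/83 = -210*(-1/2428) + 15699*(1/83) = 105/1214 + 15699/83 = 19067301/100762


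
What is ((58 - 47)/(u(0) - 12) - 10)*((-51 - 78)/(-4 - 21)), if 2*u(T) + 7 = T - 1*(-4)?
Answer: -12556/225 ≈ -55.804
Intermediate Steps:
u(T) = -3/2 + T/2 (u(T) = -7/2 + (T - 1*(-4))/2 = -7/2 + (T + 4)/2 = -7/2 + (4 + T)/2 = -7/2 + (2 + T/2) = -3/2 + T/2)
((58 - 47)/(u(0) - 12) - 10)*((-51 - 78)/(-4 - 21)) = ((58 - 47)/((-3/2 + (½)*0) - 12) - 10)*((-51 - 78)/(-4 - 21)) = (11/((-3/2 + 0) - 12) - 10)*(-129/(-25)) = (11/(-3/2 - 12) - 10)*(-129*(-1/25)) = (11/(-27/2) - 10)*(129/25) = (11*(-2/27) - 10)*(129/25) = (-22/27 - 10)*(129/25) = -292/27*129/25 = -12556/225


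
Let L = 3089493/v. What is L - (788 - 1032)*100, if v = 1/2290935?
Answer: 7077827670355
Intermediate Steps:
v = 1/2290935 ≈ 4.3650e-7
L = 7077827645955 (L = 3089493/(1/2290935) = 3089493*2290935 = 7077827645955)
L - (788 - 1032)*100 = 7077827645955 - (788 - 1032)*100 = 7077827645955 - (-244)*100 = 7077827645955 - 1*(-24400) = 7077827645955 + 24400 = 7077827670355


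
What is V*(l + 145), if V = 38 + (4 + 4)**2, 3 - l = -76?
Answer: 22848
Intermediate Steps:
l = 79 (l = 3 - 1*(-76) = 3 + 76 = 79)
V = 102 (V = 38 + 8**2 = 38 + 64 = 102)
V*(l + 145) = 102*(79 + 145) = 102*224 = 22848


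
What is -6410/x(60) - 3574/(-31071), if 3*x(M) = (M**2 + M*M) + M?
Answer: -19051603/7519182 ≈ -2.5337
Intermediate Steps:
x(M) = M/3 + 2*M**2/3 (x(M) = ((M**2 + M*M) + M)/3 = ((M**2 + M**2) + M)/3 = (2*M**2 + M)/3 = (M + 2*M**2)/3 = M/3 + 2*M**2/3)
-6410/x(60) - 3574/(-31071) = -6410*1/(20*(1 + 2*60)) - 3574/(-31071) = -6410*1/(20*(1 + 120)) - 3574*(-1/31071) = -6410/((1/3)*60*121) + 3574/31071 = -6410/2420 + 3574/31071 = -6410*1/2420 + 3574/31071 = -641/242 + 3574/31071 = -19051603/7519182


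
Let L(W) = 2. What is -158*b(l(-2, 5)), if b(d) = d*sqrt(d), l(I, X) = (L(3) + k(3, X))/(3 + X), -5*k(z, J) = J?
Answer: -79*sqrt(2)/16 ≈ -6.9827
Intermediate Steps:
k(z, J) = -J/5
l(I, X) = (2 - X/5)/(3 + X)
b(d) = d**(3/2)
-158*b(l(-2, 5)) = -158*sqrt(5)*(10 - 1*5)**(3/2)/(25*(3 + 5)**(3/2)) = -158*sqrt(10)*(10 - 5)**(3/2)/800 = -158*sqrt(2)/32 = -79*sqrt(2)/16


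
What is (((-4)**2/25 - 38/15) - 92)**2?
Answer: 49589764/5625 ≈ 8816.0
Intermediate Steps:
(((-4)**2/25 - 38/15) - 92)**2 = ((16*(1/25) - 38*1/15) - 92)**2 = ((16/25 - 38/15) - 92)**2 = (-142/75 - 92)**2 = (-7042/75)**2 = 49589764/5625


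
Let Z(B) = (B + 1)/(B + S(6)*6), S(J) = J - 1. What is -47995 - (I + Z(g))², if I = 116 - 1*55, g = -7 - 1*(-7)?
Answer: -46548061/900 ≈ -51720.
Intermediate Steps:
S(J) = -1 + J
g = 0 (g = -7 + 7 = 0)
I = 61 (I = 116 - 55 = 61)
Z(B) = (1 + B)/(30 + B) (Z(B) = (B + 1)/(B + (-1 + 6)*6) = (1 + B)/(B + 5*6) = (1 + B)/(B + 30) = (1 + B)/(30 + B))
-47995 - (I + Z(g))² = -47995 - (61 + (1 + 0)/(30 + 0))² = -47995 - (61 + 1/30)² = -47995 - (1831/30)² = -47995 - 1*3352561/900 = -47995 - 3352561/900 = -46548061/900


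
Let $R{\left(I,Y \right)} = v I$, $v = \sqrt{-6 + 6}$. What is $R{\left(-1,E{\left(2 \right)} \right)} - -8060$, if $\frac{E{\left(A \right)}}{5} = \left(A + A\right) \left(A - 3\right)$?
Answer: $8060$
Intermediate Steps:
$v = 0$ ($v = \sqrt{0} = 0$)
$E{\left(A \right)} = 10 A \left(-3 + A\right)$ ($E{\left(A \right)} = 5 \left(A + A\right) \left(A - 3\right) = 5 \cdot 2 A \left(-3 + A\right) = 10 A \left(-3 + A\right)$)
$R{\left(I,Y \right)} = 0$ ($R{\left(I,Y \right)} = 0 I = 0$)
$R{\left(-1,E{\left(2 \right)} \right)} - -8060 = 0 - -8060 = 0 + 8060 = 8060$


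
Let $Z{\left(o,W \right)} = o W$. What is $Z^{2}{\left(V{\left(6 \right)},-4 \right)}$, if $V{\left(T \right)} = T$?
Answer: $576$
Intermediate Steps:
$Z{\left(o,W \right)} = W o$
$Z^{2}{\left(V{\left(6 \right)},-4 \right)} = \left(\left(-4\right) 6\right)^{2} = \left(-24\right)^{2} = 576$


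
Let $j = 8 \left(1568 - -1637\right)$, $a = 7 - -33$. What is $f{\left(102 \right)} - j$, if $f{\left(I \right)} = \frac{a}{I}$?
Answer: $- \frac{1307620}{51} \approx -25640.0$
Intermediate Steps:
$a = 40$ ($a = 7 + 33 = 40$)
$f{\left(I \right)} = \frac{40}{I}$
$j = 25640$ ($j = 8 \left(1568 + 1637\right) = 8 \cdot 3205 = 25640$)
$f{\left(102 \right)} - j = \frac{40}{102} - 25640 = 40 \cdot \frac{1}{102} - 25640 = \frac{20}{51} - 25640 = - \frac{1307620}{51}$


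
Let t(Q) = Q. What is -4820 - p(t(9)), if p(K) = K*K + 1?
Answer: -4902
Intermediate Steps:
p(K) = 1 + K**2 (p(K) = K**2 + 1 = 1 + K**2)
-4820 - p(t(9)) = -4820 - (1 + 9**2) = -4820 - (1 + 81) = -4820 - 1*82 = -4820 - 82 = -4902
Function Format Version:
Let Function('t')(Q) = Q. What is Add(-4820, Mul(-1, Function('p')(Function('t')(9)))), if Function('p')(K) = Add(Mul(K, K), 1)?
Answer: -4902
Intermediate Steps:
Function('p')(K) = Add(1, Pow(K, 2)) (Function('p')(K) = Add(Pow(K, 2), 1) = Add(1, Pow(K, 2)))
Add(-4820, Mul(-1, Function('p')(Function('t')(9)))) = Add(-4820, Mul(-1, Add(1, Pow(9, 2)))) = Add(-4820, Mul(-1, Add(1, 81))) = Add(-4820, Mul(-1, 82)) = Add(-4820, -82) = -4902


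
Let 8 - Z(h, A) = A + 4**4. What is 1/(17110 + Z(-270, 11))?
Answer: 1/16851 ≈ 5.9344e-5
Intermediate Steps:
Z(h, A) = -248 - A (Z(h, A) = 8 - (A + 4**4) = 8 - (A + 256) = 8 - (256 + A) = 8 + (-256 - A) = -248 - A)
1/(17110 + Z(-270, 11)) = 1/(17110 + (-248 - 1*11)) = 1/(17110 + (-248 - 11)) = 1/(17110 - 259) = 1/16851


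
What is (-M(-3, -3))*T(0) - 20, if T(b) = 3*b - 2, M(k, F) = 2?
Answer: -16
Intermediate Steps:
T(b) = -2 + 3*b
(-M(-3, -3))*T(0) - 20 = (-1*2)*(-2 + 3*0) - 20 = -2*(-2 + 0) - 20 = -2*(-2) - 20 = 4 - 20 = -16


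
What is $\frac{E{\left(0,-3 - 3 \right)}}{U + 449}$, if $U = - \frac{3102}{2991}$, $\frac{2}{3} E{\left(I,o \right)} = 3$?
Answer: $\frac{2991}{297746} \approx 0.010045$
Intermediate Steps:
$E{\left(I,o \right)} = \frac{9}{2}$ ($E{\left(I,o \right)} = \frac{3}{2} \cdot 3 = \frac{9}{2}$)
$U = - \frac{1034}{997}$ ($U = \left(-3102\right) \frac{1}{2991} = - \frac{1034}{997} \approx -1.0371$)
$\frac{E{\left(0,-3 - 3 \right)}}{U + 449} = \frac{9}{2 \left(- \frac{1034}{997} + 449\right)} = \frac{9}{2 \cdot \frac{446619}{997}} = \frac{9}{2} \cdot \frac{997}{446619} = \frac{2991}{297746}$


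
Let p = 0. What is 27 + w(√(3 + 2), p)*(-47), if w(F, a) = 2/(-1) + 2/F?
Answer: 121 - 94*√5/5 ≈ 78.962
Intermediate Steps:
w(F, a) = -2 + 2/F (w(F, a) = 2*(-1) + 2/F = -2 + 2/F)
27 + w(√(3 + 2), p)*(-47) = 27 + (-2 + 2/(√(3 + 2)))*(-47) = 27 + (-2 + 2/(√5))*(-47) = 27 + (-2 + 2*(√5/5))*(-47) = 27 + (-2 + 2*√5/5)*(-47) = 27 + (94 - 94*√5/5) = 121 - 94*√5/5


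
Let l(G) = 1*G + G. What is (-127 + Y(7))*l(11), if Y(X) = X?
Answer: -2640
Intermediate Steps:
l(G) = 2*G (l(G) = G + G = 2*G)
(-127 + Y(7))*l(11) = (-127 + 7)*(2*11) = -120*22 = -2640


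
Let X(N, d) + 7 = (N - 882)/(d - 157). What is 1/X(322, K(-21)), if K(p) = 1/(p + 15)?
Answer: -943/3241 ≈ -0.29096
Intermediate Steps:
K(p) = 1/(15 + p)
X(N, d) = -7 + (-882 + N)/(-157 + d) (X(N, d) = -7 + (N - 882)/(d - 157) = -7 + (-882 + N)/(-157 + d))
1/X(322, K(-21)) = 1/((217 + 322 - 7/(15 - 21))/(-157 + 1/(15 - 21))) = 1/((217 + 322 - 7/(-6))/(-157 + 1/(-6))) = 1/((217 + 322 - 7*(-⅙))/(-157 - ⅙)) = 1/((217 + 322 + 7/6)/(-943/6)) = 1/(-6/943*3241/6) = 1/(-3241/943) = -943/3241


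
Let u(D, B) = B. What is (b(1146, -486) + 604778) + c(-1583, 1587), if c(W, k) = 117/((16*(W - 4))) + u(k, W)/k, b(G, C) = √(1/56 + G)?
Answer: 15356497531/25392 + √898478/28 ≈ 6.0481e+5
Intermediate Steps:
b(G, C) = √(1/56 + G)
c(W, k) = 117/(-64 + 16*W) + W/k (c(W, k) = 117/((16*(W - 4))) + W/k = 117/((16*(-4 + W))) + W/k = 117/(-64 + 16*W) + W/k)
(b(1146, -486) + 604778) + c(-1583, 1587) = (√(14 + 784*1146)/28 + 604778) + ((-1583)² - 4*(-1583) + (117/16)*1587)/(1587*(-4 - 1583)) = (√(14 + 898464)/28 + 604778) + (1/1587)*(2505889 + 6332 + 185679/16)/(-1587) = (√898478/28 + 604778) + (1/1587)*(-1/1587)*(40381215/16) = (604778 + √898478/28) - 25445/25392 = 15356497531/25392 + √898478/28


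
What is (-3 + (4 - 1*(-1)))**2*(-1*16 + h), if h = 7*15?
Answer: 356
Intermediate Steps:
h = 105
(-3 + (4 - 1*(-1)))**2*(-1*16 + h) = (-3 + (4 - 1*(-1)))**2*(-1*16 + 105) = (-3 + (4 + 1))**2*(-16 + 105) = (-3 + 5)**2*89 = 2**2*89 = 4*89 = 356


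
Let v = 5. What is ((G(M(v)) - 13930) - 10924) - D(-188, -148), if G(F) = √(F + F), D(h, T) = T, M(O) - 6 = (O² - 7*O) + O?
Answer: -24706 + √2 ≈ -24705.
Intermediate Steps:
M(O) = 6 + O² - 6*O (M(O) = 6 + ((O² - 7*O) + O) = 6 + (O² - 6*O) = 6 + O² - 6*O)
G(F) = √2*√F (G(F) = √(2*F) = √2*√F)
((G(M(v)) - 13930) - 10924) - D(-188, -148) = ((√2*√(6 + 5² - 6*5) - 13930) - 10924) - 1*(-148) = ((√2*√(6 + 25 - 30) - 13930) - 10924) + 148 = ((√2*√1 - 13930) - 10924) + 148 = ((√2*1 - 13930) - 10924) + 148 = ((√2 - 13930) - 10924) + 148 = ((-13930 + √2) - 10924) + 148 = (-24854 + √2) + 148 = -24706 + √2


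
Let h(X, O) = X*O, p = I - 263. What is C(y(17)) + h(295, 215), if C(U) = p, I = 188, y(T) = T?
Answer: 63350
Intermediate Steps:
p = -75 (p = 188 - 263 = -75)
C(U) = -75
h(X, O) = O*X
C(y(17)) + h(295, 215) = -75 + 215*295 = -75 + 63425 = 63350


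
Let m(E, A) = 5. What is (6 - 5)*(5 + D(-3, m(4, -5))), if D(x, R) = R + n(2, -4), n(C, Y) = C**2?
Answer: 14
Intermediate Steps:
D(x, R) = 4 + R (D(x, R) = R + 2**2 = R + 4 = 4 + R)
(6 - 5)*(5 + D(-3, m(4, -5))) = (6 - 5)*(5 + (4 + 5)) = 1*(5 + 9) = 1*14 = 14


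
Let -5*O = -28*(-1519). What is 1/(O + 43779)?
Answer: 5/176363 ≈ 2.8351e-5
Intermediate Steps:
O = -42532/5 (O = -(-28)*(-1519)/5 = -⅕*42532 = -42532/5 ≈ -8506.4)
1/(O + 43779) = 1/(-42532/5 + 43779) = 1/(176363/5) = 5/176363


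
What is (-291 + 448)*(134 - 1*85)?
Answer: 7693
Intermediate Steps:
(-291 + 448)*(134 - 1*85) = 157*(134 - 85) = 157*49 = 7693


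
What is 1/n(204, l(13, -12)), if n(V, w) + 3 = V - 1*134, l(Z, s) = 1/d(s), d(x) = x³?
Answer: 1/67 ≈ 0.014925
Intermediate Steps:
l(Z, s) = s⁻³ (l(Z, s) = 1/(s³) = s⁻³)
n(V, w) = -137 + V (n(V, w) = -3 + (V - 1*134) = -3 + (V - 134) = -3 + (-134 + V) = -137 + V)
1/n(204, l(13, -12)) = 1/(-137 + 204) = 1/67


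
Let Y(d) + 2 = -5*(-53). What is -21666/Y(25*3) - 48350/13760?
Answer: -31084021/361888 ≈ -85.894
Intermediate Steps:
Y(d) = 263 (Y(d) = -2 - 5*(-53) = -2 + 265 = 263)
-21666/Y(25*3) - 48350/13760 = -21666/263 - 48350/13760 = -21666*1/263 - 48350*1/13760 = -21666/263 - 4835/1376 = -31084021/361888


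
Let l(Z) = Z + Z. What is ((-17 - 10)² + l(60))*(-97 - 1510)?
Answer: -1364343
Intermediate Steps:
l(Z) = 2*Z
((-17 - 10)² + l(60))*(-97 - 1510) = ((-17 - 10)² + 2*60)*(-97 - 1510) = ((-27)² + 120)*(-1607) = (729 + 120)*(-1607) = 849*(-1607) = -1364343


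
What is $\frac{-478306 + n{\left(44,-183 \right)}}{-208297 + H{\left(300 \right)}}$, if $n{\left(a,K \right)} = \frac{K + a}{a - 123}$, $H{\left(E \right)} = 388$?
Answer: $\frac{12595345}{5474937} \approx 2.3005$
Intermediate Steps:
$n{\left(a,K \right)} = \frac{K + a}{-123 + a}$
$\frac{-478306 + n{\left(44,-183 \right)}}{-208297 + H{\left(300 \right)}} = \frac{-478306 + \frac{-183 + 44}{-123 + 44}}{-208297 + 388} = \frac{-478306 + \frac{1}{-79} \left(-139\right)}{-207909} = \left(-478306 - - \frac{139}{79}\right) \left(- \frac{1}{207909}\right) = \left(-478306 + \frac{139}{79}\right) \left(- \frac{1}{207909}\right) = \left(- \frac{37786035}{79}\right) \left(- \frac{1}{207909}\right) = \frac{12595345}{5474937}$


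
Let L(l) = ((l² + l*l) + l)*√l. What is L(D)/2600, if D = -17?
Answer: 561*I*√17/2600 ≈ 0.88964*I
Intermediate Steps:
L(l) = √l*(l + 2*l²) (L(l) = ((l² + l²) + l)*√l = (2*l² + l)*√l = (l + 2*l²)*√l = √l*(l + 2*l²))
L(D)/2600 = ((-17)^(3/2)*(1 + 2*(-17)))/2600 = ((-17*I*√17)*(1 - 34))*(1/2600) = (-17*I*√17*(-33))*(1/2600) = (561*I*√17)*(1/2600) = 561*I*√17/2600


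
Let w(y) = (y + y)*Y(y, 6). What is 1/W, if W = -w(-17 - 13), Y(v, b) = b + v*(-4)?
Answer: 1/7560 ≈ 0.00013228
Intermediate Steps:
Y(v, b) = b - 4*v
w(y) = 2*y*(6 - 4*y) (w(y) = (y + y)*(6 - 4*y) = (2*y)*(6 - 4*y) = 2*y*(6 - 4*y))
W = 7560 (W = -4*(-17 - 13)*(3 - 2*(-17 - 13)) = -4*(-30)*(3 - 2*(-30)) = -4*(-30)*(3 + 60) = -4*(-30)*63 = -1*(-7560) = 7560)
1/W = 1/7560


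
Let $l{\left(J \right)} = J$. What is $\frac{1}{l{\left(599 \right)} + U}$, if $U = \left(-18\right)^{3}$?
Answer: $- \frac{1}{5233} \approx -0.0001911$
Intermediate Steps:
$U = -5832$
$\frac{1}{l{\left(599 \right)} + U} = \frac{1}{599 - 5832} = \frac{1}{-5233} = - \frac{1}{5233}$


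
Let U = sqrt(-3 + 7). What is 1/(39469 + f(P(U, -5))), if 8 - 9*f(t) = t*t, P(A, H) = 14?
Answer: 9/355033 ≈ 2.5350e-5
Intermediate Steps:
U = 2 (U = sqrt(4) = 2)
f(t) = 8/9 - t**2/9 (f(t) = 8/9 - t*t/9 = 8/9 - t**2/9)
1/(39469 + f(P(U, -5))) = 1/(39469 + (8/9 - 1/9*14**2)) = 1/(39469 + (8/9 - 1/9*196)) = 1/(39469 + (8/9 - 196/9)) = 1/(39469 - 188/9) = 1/(355033/9) = 9/355033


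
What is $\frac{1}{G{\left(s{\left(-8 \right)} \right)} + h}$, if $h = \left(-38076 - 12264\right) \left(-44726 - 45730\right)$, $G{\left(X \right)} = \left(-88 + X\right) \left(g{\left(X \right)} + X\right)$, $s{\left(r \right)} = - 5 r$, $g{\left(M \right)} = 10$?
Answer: $\frac{1}{4553552640} \approx 2.1961 \cdot 10^{-10}$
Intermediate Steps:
$G{\left(X \right)} = \left(-88 + X\right) \left(10 + X\right)$
$h = 4553555040$ ($h = \left(-50340\right) \left(-90456\right) = 4553555040$)
$\frac{1}{G{\left(s{\left(-8 \right)} \right)} + h} = \frac{1}{\left(-880 + \left(\left(-5\right) \left(-8\right)\right)^{2} - 78 \left(\left(-5\right) \left(-8\right)\right)\right) + 4553555040} = \frac{1}{\left(-880 + 40^{2} - 3120\right) + 4553555040} = \frac{1}{\left(-880 + 1600 - 3120\right) + 4553555040} = \frac{1}{-2400 + 4553555040} = \frac{1}{4553552640}$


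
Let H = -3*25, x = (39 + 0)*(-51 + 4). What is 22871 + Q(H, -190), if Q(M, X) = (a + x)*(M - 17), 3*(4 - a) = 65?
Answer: 579397/3 ≈ 1.9313e+5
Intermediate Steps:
a = -53/3 (a = 4 - ⅓*65 = 4 - 65/3 = -53/3 ≈ -17.667)
x = -1833 (x = 39*(-47) = -1833)
H = -75
Q(M, X) = 94384/3 - 5552*M/3 (Q(M, X) = (-53/3 - 1833)*(M - 17) = -5552*(-17 + M)/3 = 94384/3 - 5552*M/3)
22871 + Q(H, -190) = 22871 + (94384/3 - 5552/3*(-75)) = 22871 + (94384/3 + 138800) = 22871 + 510784/3 = 579397/3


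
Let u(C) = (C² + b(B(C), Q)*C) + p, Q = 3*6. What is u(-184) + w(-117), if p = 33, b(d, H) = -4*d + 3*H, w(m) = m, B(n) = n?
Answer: -111588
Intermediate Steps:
Q = 18
u(C) = 33 + C² + C*(54 - 4*C) (u(C) = (C² + (-4*C + 3*18)*C) + 33 = (C² + (-4*C + 54)*C) + 33 = (C² + (54 - 4*C)*C) + 33 = (C² + C*(54 - 4*C)) + 33 = 33 + C² + C*(54 - 4*C))
u(-184) + w(-117) = (33 - 3*(-184)² + 54*(-184)) - 117 = (33 - 3*33856 - 9936) - 117 = (33 - 101568 - 9936) - 117 = -111471 - 117 = -111588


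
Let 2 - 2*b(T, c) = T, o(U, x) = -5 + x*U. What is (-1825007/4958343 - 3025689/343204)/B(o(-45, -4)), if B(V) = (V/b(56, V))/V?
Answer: 46886260727265/189080350108 ≈ 247.97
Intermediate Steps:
o(U, x) = -5 + U*x
b(T, c) = 1 - T/2
B(V) = -1/27 (B(V) = (V/(1 - ½*56))/V = (V/(1 - 28))/V = (V/(-27))/V = (V*(-1/27))/V = (-V/27)/V = -1/27)
(-1825007/4958343 - 3025689/343204)/B(o(-45, -4)) = (-1825007/4958343 - 3025689/343204)/(-1/27) = (-1825007*1/4958343 - 3025689*1/343204)*(-27) = (-1825007/4958343 - 3025689/343204)*(-27) = -15628753575755/1701723150972*(-27) = 46886260727265/189080350108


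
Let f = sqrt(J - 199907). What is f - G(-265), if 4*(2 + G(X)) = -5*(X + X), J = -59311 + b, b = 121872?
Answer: -1321/2 + I*sqrt(137346) ≈ -660.5 + 370.6*I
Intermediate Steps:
J = 62561 (J = -59311 + 121872 = 62561)
f = I*sqrt(137346) (f = sqrt(62561 - 199907) = sqrt(-137346) = I*sqrt(137346) ≈ 370.6*I)
G(X) = -2 - 5*X/2 (G(X) = -2 + (-5*(X + X))/4 = -2 + (-10*X)/4 = -2 - 5*X/2)
f - G(-265) = I*sqrt(137346) - (-2 - 5/2*(-265)) = I*sqrt(137346) - (-2 + 1325/2) = I*sqrt(137346) - 1*1321/2 = I*sqrt(137346) - 1321/2 = -1321/2 + I*sqrt(137346)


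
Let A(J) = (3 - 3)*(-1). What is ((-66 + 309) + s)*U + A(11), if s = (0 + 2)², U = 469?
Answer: 115843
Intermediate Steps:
s = 4 (s = 2² = 4)
A(J) = 0 (A(J) = 0*(-1) = 0)
((-66 + 309) + s)*U + A(11) = ((-66 + 309) + 4)*469 + 0 = (243 + 4)*469 + 0 = 247*469 + 0 = 115843 + 0 = 115843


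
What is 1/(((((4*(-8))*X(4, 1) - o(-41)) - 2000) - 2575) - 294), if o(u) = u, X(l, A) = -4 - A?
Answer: -1/4668 ≈ -0.00021422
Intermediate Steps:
1/(((((4*(-8))*X(4, 1) - o(-41)) - 2000) - 2575) - 294) = 1/(((((4*(-8))*(-4 - 1*1) - 1*(-41)) - 2000) - 2575) - 294) = 1/((((-32*(-4 - 1) + 41) - 2000) - 2575) - 294) = 1/((((-32*(-5) + 41) - 2000) - 2575) - 294) = 1/((((160 + 41) - 2000) - 2575) - 294) = 1/(((201 - 2000) - 2575) - 294) = 1/((-1799 - 2575) - 294) = 1/(-4374 - 294) = 1/(-4668) = -1/4668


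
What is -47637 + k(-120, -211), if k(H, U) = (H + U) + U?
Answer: -48179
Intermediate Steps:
k(H, U) = H + 2*U
-47637 + k(-120, -211) = -47637 + (-120 + 2*(-211)) = -47637 + (-120 - 422) = -47637 - 542 = -48179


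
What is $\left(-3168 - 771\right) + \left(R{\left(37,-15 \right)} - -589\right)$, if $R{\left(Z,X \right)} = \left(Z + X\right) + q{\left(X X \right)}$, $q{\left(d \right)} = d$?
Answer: $-3103$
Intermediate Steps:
$R{\left(Z,X \right)} = X + Z + X^{2}$ ($R{\left(Z,X \right)} = \left(Z + X\right) + X X = \left(X + Z\right) + X^{2} = X + Z + X^{2}$)
$\left(-3168 - 771\right) + \left(R{\left(37,-15 \right)} - -589\right) = \left(-3168 - 771\right) + \left(\left(-15 + 37 + \left(-15\right)^{2}\right) - -589\right) = -3939 + \left(\left(-15 + 37 + 225\right) + 589\right) = -3939 + \left(247 + 589\right) = -3939 + 836 = -3103$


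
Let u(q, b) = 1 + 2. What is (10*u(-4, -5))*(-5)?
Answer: -150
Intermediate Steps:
u(q, b) = 3
(10*u(-4, -5))*(-5) = (10*3)*(-5) = 30*(-5) = -150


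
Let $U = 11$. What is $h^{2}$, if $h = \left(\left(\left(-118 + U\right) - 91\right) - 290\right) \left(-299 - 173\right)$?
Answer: $53054672896$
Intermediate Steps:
$h = 230336$ ($h = \left(\left(\left(-118 + 11\right) - 91\right) - 290\right) \left(-299 - 173\right) = \left(\left(-107 - 91\right) - 290\right) \left(-472\right) = \left(-198 - 290\right) \left(-472\right) = \left(-488\right) \left(-472\right) = 230336$)
$h^{2} = 230336^{2} = 53054672896$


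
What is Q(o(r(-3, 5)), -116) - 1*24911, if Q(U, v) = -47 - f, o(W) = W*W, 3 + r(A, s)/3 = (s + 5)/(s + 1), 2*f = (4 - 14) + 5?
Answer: -49911/2 ≈ -24956.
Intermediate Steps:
f = -5/2 (f = ((4 - 14) + 5)/2 = (-10 + 5)/2 = (1/2)*(-5) = -5/2 ≈ -2.5000)
r(A, s) = -9 + 3*(5 + s)/(1 + s) (r(A, s) = -9 + 3*((s + 5)/(s + 1)) = -9 + 3*((5 + s)/(1 + s)) = -9 + 3*(5 + s)/(1 + s))
o(W) = W**2
Q(U, v) = -89/2 (Q(U, v) = -47 - 1*(-5/2) = -47 + 5/2 = -89/2)
Q(o(r(-3, 5)), -116) - 1*24911 = -89/2 - 1*24911 = -89/2 - 24911 = -49911/2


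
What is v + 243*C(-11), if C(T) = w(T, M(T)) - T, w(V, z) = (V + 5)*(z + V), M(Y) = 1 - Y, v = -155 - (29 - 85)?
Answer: 1116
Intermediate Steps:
v = -99 (v = -155 - 1*(-56) = -155 + 56 = -99)
w(V, z) = (5 + V)*(V + z)
C(T) = 5 + T² - T + T*(1 - T) (C(T) = (T² + 5*T + 5*(1 - T) + T*(1 - T)) - T = (T² + 5*T + (5 - 5*T) + T*(1 - T)) - T = (5 + T² + T*(1 - T)) - T = 5 + T² - T + T*(1 - T))
v + 243*C(-11) = -99 + 243*5 = -99 + 1215 = 1116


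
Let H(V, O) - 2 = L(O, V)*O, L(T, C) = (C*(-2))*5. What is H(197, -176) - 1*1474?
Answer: 345248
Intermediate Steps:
L(T, C) = -10*C (L(T, C) = -2*C*5 = -10*C)
H(V, O) = 2 - 10*O*V (H(V, O) = 2 + (-10*V)*O = 2 - 10*O*V)
H(197, -176) - 1*1474 = (2 - 10*(-176)*197) - 1*1474 = (2 + 346720) - 1474 = 346722 - 1474 = 345248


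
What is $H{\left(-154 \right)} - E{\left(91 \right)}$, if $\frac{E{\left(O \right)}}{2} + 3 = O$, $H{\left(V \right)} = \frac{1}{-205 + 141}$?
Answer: $- \frac{11265}{64} \approx -176.02$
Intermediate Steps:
$H{\left(V \right)} = - \frac{1}{64}$ ($H{\left(V \right)} = \frac{1}{-64} = - \frac{1}{64}$)
$E{\left(O \right)} = -6 + 2 O$
$H{\left(-154 \right)} - E{\left(91 \right)} = - \frac{1}{64} - \left(-6 + 2 \cdot 91\right) = - \frac{1}{64} - \left(-6 + 182\right) = - \frac{1}{64} - 176 = - \frac{11265}{64}$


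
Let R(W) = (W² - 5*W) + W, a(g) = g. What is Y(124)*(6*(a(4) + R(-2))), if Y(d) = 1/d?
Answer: 24/31 ≈ 0.77419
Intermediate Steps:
R(W) = W² - 4*W
Y(124)*(6*(a(4) + R(-2))) = (6*(4 - 2*(-4 - 2)))/124 = (6*(4 - 2*(-6)))/124 = (6*(4 + 12))/124 = (6*16)/124 = (1/124)*96 = 24/31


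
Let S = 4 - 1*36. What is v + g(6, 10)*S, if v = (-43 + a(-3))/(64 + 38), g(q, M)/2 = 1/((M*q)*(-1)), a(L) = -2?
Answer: 319/510 ≈ 0.62549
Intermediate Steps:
S = -32 (S = 4 - 36 = -32)
g(q, M) = -2/(M*q) (g(q, M) = 2/(((M*q)*(-1))) = 2/((-M*q)) = 2*(-1/(M*q)) = -2/(M*q))
v = -15/34 (v = (-43 - 2)/(64 + 38) = -45/102 = -45*1/102 = -15/34 ≈ -0.44118)
v + g(6, 10)*S = -15/34 - 2/(10*6)*(-32) = -15/34 - 2*⅒*⅙*(-32) = -15/34 - 1/30*(-32) = -15/34 + 16/15 = 319/510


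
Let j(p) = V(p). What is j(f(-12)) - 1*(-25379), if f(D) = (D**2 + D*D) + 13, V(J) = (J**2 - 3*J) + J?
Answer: 115378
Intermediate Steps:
V(J) = J**2 - 2*J
f(D) = 13 + 2*D**2 (f(D) = (D**2 + D**2) + 13 = 2*D**2 + 13 = 13 + 2*D**2)
j(p) = p*(-2 + p)
j(f(-12)) - 1*(-25379) = (13 + 2*(-12)**2)*(-2 + (13 + 2*(-12)**2)) - 1*(-25379) = (13 + 2*144)*(-2 + (13 + 2*144)) + 25379 = (13 + 288)*(-2 + (13 + 288)) + 25379 = 301*(-2 + 301) + 25379 = 301*299 + 25379 = 89999 + 25379 = 115378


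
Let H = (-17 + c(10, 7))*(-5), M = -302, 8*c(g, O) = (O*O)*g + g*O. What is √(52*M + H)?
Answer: I*√15969 ≈ 126.37*I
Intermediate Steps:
c(g, O) = O*g/8 + g*O²/8 (c(g, O) = ((O*O)*g + g*O)/8 = (O²*g + O*g)/8 = (g*O² + O*g)/8 = (O*g + g*O²)/8 = O*g/8 + g*O²/8)
H = -265 (H = (-17 + (⅛)*7*10*(1 + 7))*(-5) = (-17 + (⅛)*7*10*8)*(-5) = (-17 + 70)*(-5) = 53*(-5) = -265)
√(52*M + H) = √(52*(-302) - 265) = √(-15704 - 265) = √(-15969) = I*√15969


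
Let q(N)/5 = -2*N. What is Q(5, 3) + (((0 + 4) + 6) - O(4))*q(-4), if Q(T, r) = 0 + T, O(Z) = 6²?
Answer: -1035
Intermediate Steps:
O(Z) = 36
Q(T, r) = T
q(N) = -10*N (q(N) = 5*(-2*N) = -10*N)
Q(5, 3) + (((0 + 4) + 6) - O(4))*q(-4) = 5 + (((0 + 4) + 6) - 1*36)*(-10*(-4)) = 5 + ((4 + 6) - 36)*40 = 5 + (10 - 36)*40 = 5 - 26*40 = 5 - 1040 = -1035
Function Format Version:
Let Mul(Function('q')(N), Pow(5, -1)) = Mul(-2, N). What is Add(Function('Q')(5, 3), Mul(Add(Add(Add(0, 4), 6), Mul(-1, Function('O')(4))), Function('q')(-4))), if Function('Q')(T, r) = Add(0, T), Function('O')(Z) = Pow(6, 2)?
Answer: -1035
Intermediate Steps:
Function('O')(Z) = 36
Function('Q')(T, r) = T
Function('q')(N) = Mul(-10, N) (Function('q')(N) = Mul(5, Mul(-2, N)) = Mul(-10, N))
Add(Function('Q')(5, 3), Mul(Add(Add(Add(0, 4), 6), Mul(-1, Function('O')(4))), Function('q')(-4))) = Add(5, Mul(Add(Add(Add(0, 4), 6), Mul(-1, 36)), Mul(-10, -4))) = Add(5, Mul(Add(Add(4, 6), -36), 40)) = Add(5, Mul(Add(10, -36), 40)) = Add(5, Mul(-26, 40)) = Add(5, -1040) = -1035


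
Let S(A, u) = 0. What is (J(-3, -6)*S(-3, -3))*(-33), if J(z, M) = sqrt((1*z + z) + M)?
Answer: 0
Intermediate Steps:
J(z, M) = sqrt(M + 2*z) (J(z, M) = sqrt((z + z) + M) = sqrt(2*z + M) = sqrt(M + 2*z))
(J(-3, -6)*S(-3, -3))*(-33) = (sqrt(-6 + 2*(-3))*0)*(-33) = (sqrt(-6 - 6)*0)*(-33) = (sqrt(-12)*0)*(-33) = ((2*I*sqrt(3))*0)*(-33) = 0*(-33) = 0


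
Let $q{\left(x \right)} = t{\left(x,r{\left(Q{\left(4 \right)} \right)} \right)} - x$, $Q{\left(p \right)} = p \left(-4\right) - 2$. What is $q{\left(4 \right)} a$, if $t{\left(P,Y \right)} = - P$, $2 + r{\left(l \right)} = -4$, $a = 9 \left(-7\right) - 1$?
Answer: $512$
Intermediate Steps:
$Q{\left(p \right)} = -2 - 4 p$ ($Q{\left(p \right)} = - 4 p - 2 = -2 - 4 p$)
$a = -64$ ($a = -63 - 1 = -64$)
$r{\left(l \right)} = -6$ ($r{\left(l \right)} = -2 - 4 = -6$)
$q{\left(x \right)} = - 2 x$ ($q{\left(x \right)} = - x - x = - 2 x$)
$q{\left(4 \right)} a = \left(-2\right) 4 \left(-64\right) = \left(-8\right) \left(-64\right) = 512$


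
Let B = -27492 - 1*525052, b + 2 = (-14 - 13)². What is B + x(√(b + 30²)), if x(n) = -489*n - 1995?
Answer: -554539 - 489*√1627 ≈ -5.7426e+5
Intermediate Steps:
b = 727 (b = -2 + (-14 - 13)² = -2 + (-27)² = -2 + 729 = 727)
x(n) = -1995 - 489*n
B = -552544 (B = -27492 - 525052 = -552544)
B + x(√(b + 30²)) = -552544 + (-1995 - 489*√(727 + 30²)) = -552544 + (-1995 - 489*√(727 + 900)) = -552544 + (-1995 - 489*√1627) = -554539 - 489*√1627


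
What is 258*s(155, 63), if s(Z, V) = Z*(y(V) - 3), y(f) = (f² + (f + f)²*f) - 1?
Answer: 40156078470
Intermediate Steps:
y(f) = -1 + f² + 4*f³ (y(f) = (f² + (2*f)²*f) - 1 = (f² + (4*f²)*f) - 1 = (f² + 4*f³) - 1 = -1 + f² + 4*f³)
s(Z, V) = Z*(-4 + V² + 4*V³) (s(Z, V) = Z*((-1 + V² + 4*V³) - 3) = Z*(-4 + V² + 4*V³))
258*s(155, 63) = 258*(155*(-4 + 63² + 4*63³)) = 258*(155*(-4 + 3969 + 4*250047)) = 258*(155*(-4 + 3969 + 1000188)) = 258*(155*1004153) = 258*155643715 = 40156078470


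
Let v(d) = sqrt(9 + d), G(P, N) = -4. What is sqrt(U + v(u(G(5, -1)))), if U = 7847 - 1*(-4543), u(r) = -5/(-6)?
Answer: sqrt(446040 + 6*sqrt(354))/6 ≈ 111.32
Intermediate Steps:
u(r) = 5/6 (u(r) = -5*(-1/6) = 5/6)
U = 12390 (U = 7847 + 4543 = 12390)
sqrt(U + v(u(G(5, -1)))) = sqrt(12390 + sqrt(9 + 5/6)) = sqrt(12390 + sqrt(59/6)) = sqrt(12390 + sqrt(354)/6)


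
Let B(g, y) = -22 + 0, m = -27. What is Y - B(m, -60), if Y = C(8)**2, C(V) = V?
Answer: 86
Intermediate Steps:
B(g, y) = -22
Y = 64 (Y = 8**2 = 64)
Y - B(m, -60) = 64 - 1*(-22) = 64 + 22 = 86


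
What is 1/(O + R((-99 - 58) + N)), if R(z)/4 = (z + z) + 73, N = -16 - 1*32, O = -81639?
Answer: -1/82987 ≈ -1.2050e-5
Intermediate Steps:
N = -48 (N = -16 - 32 = -48)
R(z) = 292 + 8*z (R(z) = 4*((z + z) + 73) = 4*(2*z + 73) = 4*(73 + 2*z) = 292 + 8*z)
1/(O + R((-99 - 58) + N)) = 1/(-81639 + (292 + 8*((-99 - 58) - 48))) = 1/(-81639 + (292 + 8*(-157 - 48))) = 1/(-81639 + (292 + 8*(-205))) = 1/(-81639 + (292 - 1640)) = 1/(-81639 - 1348) = 1/(-82987) = -1/82987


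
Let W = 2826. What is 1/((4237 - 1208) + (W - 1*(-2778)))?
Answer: 1/8633 ≈ 0.00011583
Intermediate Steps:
1/((4237 - 1208) + (W - 1*(-2778))) = 1/((4237 - 1208) + (2826 - 1*(-2778))) = 1/(3029 + (2826 + 2778)) = 1/(3029 + 5604) = 1/8633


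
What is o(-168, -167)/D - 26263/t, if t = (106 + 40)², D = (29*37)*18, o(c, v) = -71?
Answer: -254378509/205848612 ≈ -1.2358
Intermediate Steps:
D = 19314 (D = 1073*18 = 19314)
t = 21316 (t = 146² = 21316)
o(-168, -167)/D - 26263/t = -71/19314 - 26263/21316 = -254378509/205848612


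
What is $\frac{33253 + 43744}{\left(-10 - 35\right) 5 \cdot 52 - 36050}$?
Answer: $- \frac{76997}{47750} \approx -1.6125$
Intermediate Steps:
$\frac{33253 + 43744}{\left(-10 - 35\right) 5 \cdot 52 - 36050} = \frac{76997}{\left(-45\right) 260 - 36050} = \frac{76997}{-11700 - 36050} = \frac{76997}{-47750} = 76997 \left(- \frac{1}{47750}\right) = - \frac{76997}{47750}$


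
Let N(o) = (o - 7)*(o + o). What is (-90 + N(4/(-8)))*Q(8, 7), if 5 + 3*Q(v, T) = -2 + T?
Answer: 0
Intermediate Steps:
N(o) = 2*o*(-7 + o) (N(o) = (-7 + o)*(2*o) = 2*o*(-7 + o))
Q(v, T) = -7/3 + T/3 (Q(v, T) = -5/3 + (-2 + T)/3 = -5/3 + (-2/3 + T/3) = -7/3 + T/3)
(-90 + N(4/(-8)))*Q(8, 7) = (-90 + 2*(4/(-8))*(-7 + 4/(-8)))*(-7/3 + (1/3)*7) = (-90 + 2*(4*(-1/8))*(-7 + 4*(-1/8)))*(-7/3 + 7/3) = (-90 + 2*(-1/2)*(-7 - 1/2))*0 = (-90 + 2*(-1/2)*(-15/2))*0 = (-90 + 15/2)*0 = -165/2*0 = 0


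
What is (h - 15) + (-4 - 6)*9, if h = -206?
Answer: -311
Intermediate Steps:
(h - 15) + (-4 - 6)*9 = (-206 - 15) + (-4 - 6)*9 = -221 - 10*9 = -221 - 90 = -311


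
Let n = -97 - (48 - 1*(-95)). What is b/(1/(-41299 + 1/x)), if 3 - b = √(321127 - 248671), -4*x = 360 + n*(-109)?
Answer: -273812371/2210 + 273812371*√18114/3315 ≈ 1.0993e+7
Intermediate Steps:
n = -240 (n = -97 - (48 + 95) = -97 - 1*143 = -97 - 143 = -240)
x = -6630 (x = -(360 - 240*(-109))/4 = -(360 + 26160)/4 = -¼*26520 = -6630)
b = 3 - 2*√18114 (b = 3 - √(321127 - 248671) = 3 - √72456 = 3 - 2*√18114 ≈ -266.18)
b/(1/(-41299 + 1/x)) = (3 - 2*√18114)/(1/(-41299 + 1/(-6630))) = (3 - 2*√18114)/(1/(-41299 - 1/6630)) = (3 - 2*√18114)/(1/(-273812371/6630)) = (3 - 2*√18114)/(-6630/273812371) = (3 - 2*√18114)*(-273812371/6630) = -273812371/2210 + 273812371*√18114/3315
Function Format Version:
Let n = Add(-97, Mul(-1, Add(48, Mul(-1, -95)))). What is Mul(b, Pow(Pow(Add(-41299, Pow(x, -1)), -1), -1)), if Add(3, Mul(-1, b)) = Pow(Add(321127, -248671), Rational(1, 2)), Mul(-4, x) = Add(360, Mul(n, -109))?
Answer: Add(Rational(-273812371, 2210), Mul(Rational(273812371, 3315), Pow(18114, Rational(1, 2)))) ≈ 1.0993e+7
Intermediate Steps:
n = -240 (n = Add(-97, Mul(-1, Add(48, 95))) = Add(-97, Mul(-1, 143)) = Add(-97, -143) = -240)
x = -6630 (x = Mul(Rational(-1, 4), Add(360, Mul(-240, -109))) = Mul(Rational(-1, 4), Add(360, 26160)) = Mul(Rational(-1, 4), 26520) = -6630)
b = Add(3, Mul(-2, Pow(18114, Rational(1, 2)))) (b = Add(3, Mul(-1, Pow(Add(321127, -248671), Rational(1, 2)))) = Add(3, Mul(-1, Pow(72456, Rational(1, 2)))) = Add(3, Mul(-1, Mul(2, Pow(18114, Rational(1, 2))))) = Add(3, Mul(-2, Pow(18114, Rational(1, 2)))) ≈ -266.18)
Mul(b, Pow(Pow(Add(-41299, Pow(x, -1)), -1), -1)) = Mul(Add(3, Mul(-2, Pow(18114, Rational(1, 2)))), Pow(Pow(Add(-41299, Pow(-6630, -1)), -1), -1)) = Mul(Add(3, Mul(-2, Pow(18114, Rational(1, 2)))), Pow(Pow(Add(-41299, Rational(-1, 6630)), -1), -1)) = Mul(Add(3, Mul(-2, Pow(18114, Rational(1, 2)))), Pow(Pow(Rational(-273812371, 6630), -1), -1)) = Mul(Add(3, Mul(-2, Pow(18114, Rational(1, 2)))), Pow(Rational(-6630, 273812371), -1)) = Mul(Add(3, Mul(-2, Pow(18114, Rational(1, 2)))), Rational(-273812371, 6630)) = Add(Rational(-273812371, 2210), Mul(Rational(273812371, 3315), Pow(18114, Rational(1, 2))))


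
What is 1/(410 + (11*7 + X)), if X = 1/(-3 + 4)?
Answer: 1/488 ≈ 0.0020492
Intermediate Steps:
X = 1 (X = 1/1 = 1)
1/(410 + (11*7 + X)) = 1/(410 + (11*7 + 1)) = 1/(410 + (77 + 1)) = 1/(410 + 78) = 1/488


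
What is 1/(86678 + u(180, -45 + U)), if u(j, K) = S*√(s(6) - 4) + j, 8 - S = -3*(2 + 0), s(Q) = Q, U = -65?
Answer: 43429/3772155886 - 7*√2/3772155886 ≈ 1.1510e-5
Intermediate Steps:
S = 14 (S = 8 - (-3)*(2 + 0) = 8 - (-3)*2 = 8 - 1*(-6) = 8 + 6 = 14)
u(j, K) = j + 14*√2 (u(j, K) = 14*√(6 - 4) + j = 14*√2 + j = j + 14*√2)
1/(86678 + u(180, -45 + U)) = 1/(86678 + (180 + 14*√2)) = 1/(86858 + 14*√2)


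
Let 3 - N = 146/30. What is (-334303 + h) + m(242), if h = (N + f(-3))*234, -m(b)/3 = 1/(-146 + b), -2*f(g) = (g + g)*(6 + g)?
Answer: -53221413/160 ≈ -3.3263e+5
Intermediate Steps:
N = -28/15 (N = 3 - 146/30 = 3 - 1*73/15 = 3 - 73/15 = -28/15 ≈ -1.8667)
f(g) = -g*(6 + g) (f(g) = -(g + g)*(6 + g)/2 = -2*g*(6 + g)/2 = -g*(6 + g))
m(b) = -3/(-146 + b)
h = 8346/5 (h = (-28/15 - 1*(-3)*(6 - 3))*234 = (-28/15 - 1*(-3)*3)*234 = (-28/15 + 9)*234 = (107/15)*234 = 8346/5 ≈ 1669.2)
(-334303 + h) + m(242) = (-334303 + 8346/5) - 3/(-146 + 242) = -1663169/5 - 3/96 = -1663169/5 - 3*1/96 = -1663169/5 - 1/32 = -53221413/160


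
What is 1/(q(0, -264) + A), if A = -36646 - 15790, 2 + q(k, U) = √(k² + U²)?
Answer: -1/52174 ≈ -1.9167e-5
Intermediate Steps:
q(k, U) = -2 + √(U² + k²) (q(k, U) = -2 + √(k² + U²) = -2 + √(U² + k²))
A = -52436
1/(q(0, -264) + A) = 1/((-2 + √((-264)² + 0²)) - 52436) = 1/((-2 + √(69696 + 0)) - 52436) = 1/((-2 + √69696) - 52436) = 1/((-2 + 264) - 52436) = 1/(262 - 52436) = 1/(-52174) = -1/52174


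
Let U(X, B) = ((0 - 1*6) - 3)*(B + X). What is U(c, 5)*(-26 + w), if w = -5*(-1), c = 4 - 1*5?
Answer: 756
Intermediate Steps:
c = -1 (c = 4 - 5 = -1)
w = 5
U(X, B) = -9*B - 9*X (U(X, B) = ((0 - 6) - 3)*(B + X) = (-6 - 3)*(B + X) = -9*(B + X) = -9*B - 9*X)
U(c, 5)*(-26 + w) = (-9*5 - 9*(-1))*(-26 + 5) = (-45 + 9)*(-21) = -36*(-21) = 756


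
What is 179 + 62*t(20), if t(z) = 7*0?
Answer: 179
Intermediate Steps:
t(z) = 0
179 + 62*t(20) = 179 + 62*0 = 179 + 0 = 179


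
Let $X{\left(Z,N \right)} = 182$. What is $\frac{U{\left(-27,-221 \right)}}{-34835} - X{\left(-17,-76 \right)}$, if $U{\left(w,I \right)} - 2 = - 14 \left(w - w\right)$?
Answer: $- \frac{6339972}{34835} \approx -182.0$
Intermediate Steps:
$U{\left(w,I \right)} = 2$ ($U{\left(w,I \right)} = 2 - 14 \left(w - w\right) = 2 - 0 = 2 + 0 = 2$)
$\frac{U{\left(-27,-221 \right)}}{-34835} - X{\left(-17,-76 \right)} = \frac{2}{-34835} - 182 = 2 \left(- \frac{1}{34835}\right) - 182 = - \frac{2}{34835} - 182 = - \frac{6339972}{34835}$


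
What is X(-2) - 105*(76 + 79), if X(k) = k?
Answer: -16277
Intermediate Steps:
X(-2) - 105*(76 + 79) = -2 - 105*(76 + 79) = -2 - 105*155 = -2 - 16275 = -16277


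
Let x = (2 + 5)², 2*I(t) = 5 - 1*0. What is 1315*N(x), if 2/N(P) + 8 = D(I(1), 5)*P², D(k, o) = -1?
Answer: -2630/2409 ≈ -1.0917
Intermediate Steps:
I(t) = 5/2 (I(t) = (5 - 1*0)/2 = (5 + 0)/2 = (½)*5 = 5/2)
x = 49 (x = 7² = 49)
N(P) = 2/(-8 - P²)
1315*N(x) = 1315*(2/(-8 - 1*49²)) = 1315*(2/(-8 - 1*2401)) = 1315*(2/(-8 - 2401)) = 1315*(2/(-2409)) = 1315*(2*(-1/2409)) = 1315*(-2/2409) = -2630/2409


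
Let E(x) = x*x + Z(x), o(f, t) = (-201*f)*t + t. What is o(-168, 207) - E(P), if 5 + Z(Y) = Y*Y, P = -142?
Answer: 6949860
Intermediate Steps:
Z(Y) = -5 + Y**2 (Z(Y) = -5 + Y*Y = -5 + Y**2)
o(f, t) = t - 201*f*t (o(f, t) = -201*f*t + t = t - 201*f*t)
E(x) = -5 + 2*x**2 (E(x) = x*x + (-5 + x**2) = x**2 + (-5 + x**2) = -5 + 2*x**2)
o(-168, 207) - E(P) = 207*(1 - 201*(-168)) - (-5 + 2*(-142)**2) = 207*(1 + 33768) - (-5 + 2*20164) = 207*33769 - (-5 + 40328) = 6990183 - 1*40323 = 6990183 - 40323 = 6949860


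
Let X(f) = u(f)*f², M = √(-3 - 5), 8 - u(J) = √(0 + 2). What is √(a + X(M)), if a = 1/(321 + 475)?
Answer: √(-10137657 + 1267232*√2)/398 ≈ 7.2584*I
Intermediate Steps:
a = 1/796 ≈ 0.0012563
u(J) = 8 - √2 (u(J) = 8 - √(0 + 2) = 8 - √2)
M = 2*I*√2 (M = √(-8) = 2*I*√2 ≈ 2.8284*I)
X(f) = f²*(8 - √2) (X(f) = (8 - √2)*f² = f²*(8 - √2))
√(a + X(M)) = √(1/796 + (2*I*√2)²*(8 - √2)) = √(1/796 - 8*(8 - √2)) = √(1/796 + (-64 + 8*√2)) = √(-50943/796 + 8*√2)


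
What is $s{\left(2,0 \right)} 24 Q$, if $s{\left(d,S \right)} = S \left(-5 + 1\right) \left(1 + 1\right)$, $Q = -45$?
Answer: $0$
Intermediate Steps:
$s{\left(d,S \right)} = - 8 S$ ($s{\left(d,S \right)} = S \left(\left(-4\right) 2\right) = S \left(-8\right) = - 8 S$)
$s{\left(2,0 \right)} 24 Q = \left(-8\right) 0 \cdot 24 \left(-45\right) = 0 \cdot 24 \left(-45\right) = 0 \left(-45\right) = 0$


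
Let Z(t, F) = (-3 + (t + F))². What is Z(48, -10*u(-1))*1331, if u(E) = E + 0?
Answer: 4026275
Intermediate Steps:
u(E) = E
Z(t, F) = (-3 + F + t)² (Z(t, F) = (-3 + (F + t))² = (-3 + F + t)²)
Z(48, -10*u(-1))*1331 = (-3 - 10*(-1) + 48)²*1331 = (-3 + 10 + 48)²*1331 = 55²*1331 = 3025*1331 = 4026275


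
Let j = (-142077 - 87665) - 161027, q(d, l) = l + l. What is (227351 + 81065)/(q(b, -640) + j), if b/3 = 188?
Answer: -308416/392049 ≈ -0.78668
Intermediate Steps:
b = 564 (b = 3*188 = 564)
q(d, l) = 2*l
j = -390769 (j = -229742 - 161027 = -390769)
(227351 + 81065)/(q(b, -640) + j) = (227351 + 81065)/(2*(-640) - 390769) = 308416/(-1280 - 390769) = 308416/(-392049) = 308416*(-1/392049) = -308416/392049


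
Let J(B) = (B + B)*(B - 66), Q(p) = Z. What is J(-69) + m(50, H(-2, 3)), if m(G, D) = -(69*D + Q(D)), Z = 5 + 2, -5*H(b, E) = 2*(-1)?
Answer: 92977/5 ≈ 18595.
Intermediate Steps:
H(b, E) = ⅖ (H(b, E) = -2*(-1)/5 = -⅕*(-2) = ⅖)
Z = 7
Q(p) = 7
J(B) = 2*B*(-66 + B) (J(B) = (2*B)*(-66 + B) = 2*B*(-66 + B))
m(G, D) = -7 - 69*D (m(G, D) = -(69*D + 7) = -(7 + 69*D) = -7 - 69*D)
J(-69) + m(50, H(-2, 3)) = 2*(-69)*(-66 - 69) + (-7 - 69*⅖) = 2*(-69)*(-135) + (-7 - 138/5) = 18630 - 173/5 = 92977/5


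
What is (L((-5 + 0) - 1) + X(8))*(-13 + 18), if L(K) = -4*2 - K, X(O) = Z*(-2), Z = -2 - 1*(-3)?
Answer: -20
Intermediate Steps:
Z = 1 (Z = -2 + 3 = 1)
X(O) = -2 (X(O) = 1*(-2) = -2)
L(K) = -8 - K
(L((-5 + 0) - 1) + X(8))*(-13 + 18) = ((-8 - ((-5 + 0) - 1)) - 2)*(-13 + 18) = ((-8 - (-5 - 1)) - 2)*5 = ((-8 - 1*(-6)) - 2)*5 = ((-8 + 6) - 2)*5 = (-2 - 2)*5 = -4*5 = -20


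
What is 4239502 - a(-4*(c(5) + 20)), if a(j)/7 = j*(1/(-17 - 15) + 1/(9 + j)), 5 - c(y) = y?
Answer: 602005679/142 ≈ 4.2395e+6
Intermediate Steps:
c(y) = 5 - y
a(j) = 7*j*(-1/32 + 1/(9 + j)) (a(j) = 7*(j*(1/(-17 - 15) + 1/(9 + j))) = 7*(j*(1/(-32) + 1/(9 + j))) = 7*(j*(-1/32 + 1/(9 + j))) = 7*j*(-1/32 + 1/(9 + j)))
4239502 - a(-4*(c(5) + 20)) = 4239502 - 7*(-4*((5 - 1*5) + 20))*(23 - (-4)*((5 - 1*5) + 20))/(32*(9 - 4*((5 - 1*5) + 20))) = 4239502 - 7*(-4*((5 - 5) + 20))*(23 - (-4)*((5 - 5) + 20))/(32*(9 - 4*((5 - 5) + 20))) = 4239502 - 7*(-4*(0 + 20))*(23 - (-4)*(0 + 20))/(32*(9 - 4*(0 + 20))) = 4239502 - 7*(-4*20)*(23 - (-4)*20)/(32*(9 - 4*20)) = 4239502 - 7*(-80)*(23 - 1*(-80))/(32*(9 - 80)) = 4239502 - 7*(-80)*(23 + 80)/(32*(-71)) = 4239502 - 7*(-80)*(-1)*103/(32*71) = 4239502 - 1*3605/142 = 4239502 - 3605/142 = 602005679/142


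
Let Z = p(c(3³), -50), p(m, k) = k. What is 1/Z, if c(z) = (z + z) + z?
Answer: -1/50 ≈ -0.020000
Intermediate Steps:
c(z) = 3*z (c(z) = 2*z + z = 3*z)
Z = -50
1/Z = 1/(-50) = -1/50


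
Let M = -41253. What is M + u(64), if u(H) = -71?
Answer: -41324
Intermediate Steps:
M + u(64) = -41253 - 71 = -41324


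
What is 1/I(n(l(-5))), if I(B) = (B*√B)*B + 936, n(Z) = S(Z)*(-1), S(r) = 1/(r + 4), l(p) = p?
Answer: 1/937 ≈ 0.0010672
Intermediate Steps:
S(r) = 1/(4 + r)
n(Z) = -1/(4 + Z)
I(B) = 936 + B^(5/2) (I(B) = B^(3/2)*B + 936 = B^(5/2) + 936 = 936 + B^(5/2))
1/I(n(l(-5))) = 1/(936 + (-1/(4 - 5))^(5/2)) = 1/(936 + (-1/(-1))^(5/2)) = 1/(936 + (-1*(-1))^(5/2)) = 1/(936 + 1^(5/2)) = 1/(936 + 1) = 1/937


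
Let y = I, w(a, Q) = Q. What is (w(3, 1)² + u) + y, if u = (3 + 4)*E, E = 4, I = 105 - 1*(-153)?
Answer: 287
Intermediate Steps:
I = 258 (I = 105 + 153 = 258)
y = 258
u = 28 (u = (3 + 4)*4 = 7*4 = 28)
(w(3, 1)² + u) + y = (1² + 28) + 258 = (1 + 28) + 258 = 29 + 258 = 287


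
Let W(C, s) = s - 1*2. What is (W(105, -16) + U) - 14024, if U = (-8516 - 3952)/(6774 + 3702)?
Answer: -12259705/873 ≈ -14043.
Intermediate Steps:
U = -1039/873 (U = -12468/10476 = -12468*1/10476 = -1039/873 ≈ -1.1901)
W(C, s) = -2 + s (W(C, s) = s - 2 = -2 + s)
(W(105, -16) + U) - 14024 = ((-2 - 16) - 1039/873) - 14024 = (-18 - 1039/873) - 14024 = -16753/873 - 14024 = -12259705/873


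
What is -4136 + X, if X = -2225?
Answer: -6361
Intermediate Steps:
-4136 + X = -4136 - 2225 = -6361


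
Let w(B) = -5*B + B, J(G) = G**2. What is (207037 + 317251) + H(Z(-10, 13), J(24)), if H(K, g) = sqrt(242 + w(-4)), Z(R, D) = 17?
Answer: 524288 + sqrt(258) ≈ 5.2430e+5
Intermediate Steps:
w(B) = -4*B
H(K, g) = sqrt(258) (H(K, g) = sqrt(242 - 4*(-4)) = sqrt(242 + 16) = sqrt(258))
(207037 + 317251) + H(Z(-10, 13), J(24)) = (207037 + 317251) + sqrt(258) = 524288 + sqrt(258)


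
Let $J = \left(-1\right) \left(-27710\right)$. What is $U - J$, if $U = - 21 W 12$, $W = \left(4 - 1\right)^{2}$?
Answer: $-29978$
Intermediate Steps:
$W = 9$ ($W = 3^{2} = 9$)
$U = -2268$ ($U = \left(-21\right) 9 \cdot 12 = \left(-189\right) 12 = -2268$)
$J = 27710$
$U - J = -2268 - 27710 = -29978$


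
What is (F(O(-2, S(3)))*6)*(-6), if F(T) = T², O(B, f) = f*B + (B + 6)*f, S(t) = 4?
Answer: -2304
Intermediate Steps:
O(B, f) = B*f + f*(6 + B) (O(B, f) = B*f + (6 + B)*f = B*f + f*(6 + B))
(F(O(-2, S(3)))*6)*(-6) = ((2*4*(3 - 2))²*6)*(-6) = ((2*4*1)²*6)*(-6) = (8²*6)*(-6) = (64*6)*(-6) = 384*(-6) = -2304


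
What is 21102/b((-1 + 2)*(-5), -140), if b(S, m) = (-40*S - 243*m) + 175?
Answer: 7034/11465 ≈ 0.61352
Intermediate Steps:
b(S, m) = 175 - 243*m - 40*S (b(S, m) = (-243*m - 40*S) + 175 = 175 - 243*m - 40*S)
21102/b((-1 + 2)*(-5), -140) = 21102/(175 - 243*(-140) - 40*(-1 + 2)*(-5)) = 21102/(175 + 34020 - 40*(-5)) = 21102/(175 + 34020 + 200) = 21102/34395 = 21102*(1/34395) = 7034/11465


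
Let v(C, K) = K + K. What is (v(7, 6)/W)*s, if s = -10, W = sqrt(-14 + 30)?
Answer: -30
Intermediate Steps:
v(C, K) = 2*K
W = 4 (W = sqrt(16) = 4)
(v(7, 6)/W)*s = ((2*6)/4)*(-10) = (12*(1/4))*(-10) = 3*(-10) = -30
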